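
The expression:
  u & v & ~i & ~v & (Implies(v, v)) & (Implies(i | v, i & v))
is never true.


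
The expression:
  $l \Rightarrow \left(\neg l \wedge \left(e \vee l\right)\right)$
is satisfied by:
  {l: False}


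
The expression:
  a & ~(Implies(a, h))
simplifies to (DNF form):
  a & ~h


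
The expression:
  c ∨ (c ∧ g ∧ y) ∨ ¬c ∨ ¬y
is always true.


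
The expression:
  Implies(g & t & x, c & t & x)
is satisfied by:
  {c: True, g: False, t: False, x: False}
  {c: False, g: False, t: False, x: False}
  {c: True, x: True, g: False, t: False}
  {x: True, c: False, g: False, t: False}
  {c: True, t: True, x: False, g: False}
  {t: True, x: False, g: False, c: False}
  {c: True, x: True, t: True, g: False}
  {x: True, t: True, c: False, g: False}
  {c: True, g: True, x: False, t: False}
  {g: True, x: False, t: False, c: False}
  {c: True, x: True, g: True, t: False}
  {x: True, g: True, c: False, t: False}
  {c: True, t: True, g: True, x: False}
  {t: True, g: True, x: False, c: False}
  {c: True, x: True, t: True, g: True}


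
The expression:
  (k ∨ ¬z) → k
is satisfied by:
  {k: True, z: True}
  {k: True, z: False}
  {z: True, k: False}


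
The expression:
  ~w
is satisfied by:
  {w: False}


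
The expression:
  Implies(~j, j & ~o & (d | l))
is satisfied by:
  {j: True}


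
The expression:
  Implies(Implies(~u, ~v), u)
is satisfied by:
  {v: True, u: True}
  {v: True, u: False}
  {u: True, v: False}


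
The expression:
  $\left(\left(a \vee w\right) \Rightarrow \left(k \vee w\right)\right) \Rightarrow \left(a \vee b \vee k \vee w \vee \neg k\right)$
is always true.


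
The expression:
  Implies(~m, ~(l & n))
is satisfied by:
  {m: True, l: False, n: False}
  {l: False, n: False, m: False}
  {n: True, m: True, l: False}
  {n: True, l: False, m: False}
  {m: True, l: True, n: False}
  {l: True, m: False, n: False}
  {n: True, l: True, m: True}


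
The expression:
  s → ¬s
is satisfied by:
  {s: False}


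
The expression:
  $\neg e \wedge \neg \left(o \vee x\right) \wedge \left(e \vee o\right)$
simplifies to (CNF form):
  $\text{False}$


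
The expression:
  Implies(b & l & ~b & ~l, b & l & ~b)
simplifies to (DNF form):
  True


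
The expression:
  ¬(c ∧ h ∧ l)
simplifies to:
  ¬c ∨ ¬h ∨ ¬l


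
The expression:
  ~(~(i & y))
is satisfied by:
  {i: True, y: True}


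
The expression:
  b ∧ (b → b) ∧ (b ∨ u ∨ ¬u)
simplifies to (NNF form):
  b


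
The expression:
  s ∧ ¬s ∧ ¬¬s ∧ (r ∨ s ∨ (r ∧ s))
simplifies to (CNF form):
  False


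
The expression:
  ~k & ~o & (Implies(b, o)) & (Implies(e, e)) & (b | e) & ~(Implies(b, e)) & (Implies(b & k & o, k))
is never true.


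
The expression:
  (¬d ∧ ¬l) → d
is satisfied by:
  {d: True, l: True}
  {d: True, l: False}
  {l: True, d: False}


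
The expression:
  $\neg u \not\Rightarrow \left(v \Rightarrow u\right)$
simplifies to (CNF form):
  $v \wedge \neg u$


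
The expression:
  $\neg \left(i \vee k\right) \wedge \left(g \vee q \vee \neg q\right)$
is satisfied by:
  {i: False, k: False}


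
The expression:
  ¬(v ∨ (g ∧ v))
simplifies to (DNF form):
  ¬v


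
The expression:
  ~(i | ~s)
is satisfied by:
  {s: True, i: False}


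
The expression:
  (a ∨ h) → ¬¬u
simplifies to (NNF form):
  u ∨ (¬a ∧ ¬h)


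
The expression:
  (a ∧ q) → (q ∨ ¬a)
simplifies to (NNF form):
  True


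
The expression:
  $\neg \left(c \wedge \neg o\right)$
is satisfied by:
  {o: True, c: False}
  {c: False, o: False}
  {c: True, o: True}


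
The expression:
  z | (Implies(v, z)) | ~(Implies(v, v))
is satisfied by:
  {z: True, v: False}
  {v: False, z: False}
  {v: True, z: True}


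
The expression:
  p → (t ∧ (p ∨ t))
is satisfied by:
  {t: True, p: False}
  {p: False, t: False}
  {p: True, t: True}


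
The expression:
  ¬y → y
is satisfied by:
  {y: True}


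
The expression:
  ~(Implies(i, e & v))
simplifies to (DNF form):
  (i & ~e) | (i & ~v)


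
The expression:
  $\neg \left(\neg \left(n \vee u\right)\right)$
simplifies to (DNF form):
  $n \vee u$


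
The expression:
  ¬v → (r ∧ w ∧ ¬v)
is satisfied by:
  {v: True, w: True, r: True}
  {v: True, w: True, r: False}
  {v: True, r: True, w: False}
  {v: True, r: False, w: False}
  {w: True, r: True, v: False}


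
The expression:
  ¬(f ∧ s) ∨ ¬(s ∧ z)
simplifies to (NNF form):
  ¬f ∨ ¬s ∨ ¬z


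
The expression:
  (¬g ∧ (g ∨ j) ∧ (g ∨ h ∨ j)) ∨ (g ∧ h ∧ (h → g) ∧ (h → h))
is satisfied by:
  {j: True, h: True, g: False}
  {j: True, h: False, g: False}
  {g: True, j: True, h: True}
  {g: True, h: True, j: False}


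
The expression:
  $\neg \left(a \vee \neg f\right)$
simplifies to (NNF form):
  $f \wedge \neg a$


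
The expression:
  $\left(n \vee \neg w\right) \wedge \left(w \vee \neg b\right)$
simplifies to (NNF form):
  $\left(n \wedge w\right) \vee \left(\neg b \wedge \neg w\right)$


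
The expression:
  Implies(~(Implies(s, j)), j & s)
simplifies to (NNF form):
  j | ~s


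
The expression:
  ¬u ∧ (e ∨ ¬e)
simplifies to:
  ¬u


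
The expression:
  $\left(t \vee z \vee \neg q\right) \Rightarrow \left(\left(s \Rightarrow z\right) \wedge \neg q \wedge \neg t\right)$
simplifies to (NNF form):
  $\neg t \wedge \left(\neg q \vee \neg z\right) \wedge \left(q \vee z \vee \neg s\right)$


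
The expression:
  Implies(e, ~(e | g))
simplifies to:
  ~e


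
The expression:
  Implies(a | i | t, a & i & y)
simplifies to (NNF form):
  (a | ~i) & (a | ~t) & (i | ~a) & (y | ~i)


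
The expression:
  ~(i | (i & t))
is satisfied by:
  {i: False}


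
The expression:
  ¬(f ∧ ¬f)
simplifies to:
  True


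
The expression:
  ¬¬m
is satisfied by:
  {m: True}


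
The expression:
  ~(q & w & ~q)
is always true.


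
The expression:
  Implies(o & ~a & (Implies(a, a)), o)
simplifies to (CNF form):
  True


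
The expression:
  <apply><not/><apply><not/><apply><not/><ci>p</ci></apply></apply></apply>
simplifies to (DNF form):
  <apply><not/><ci>p</ci></apply>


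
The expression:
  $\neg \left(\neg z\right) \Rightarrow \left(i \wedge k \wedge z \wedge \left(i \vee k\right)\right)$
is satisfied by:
  {k: True, i: True, z: False}
  {k: True, i: False, z: False}
  {i: True, k: False, z: False}
  {k: False, i: False, z: False}
  {k: True, z: True, i: True}


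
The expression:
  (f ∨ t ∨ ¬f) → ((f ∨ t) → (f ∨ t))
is always true.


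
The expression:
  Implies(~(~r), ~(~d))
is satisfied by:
  {d: True, r: False}
  {r: False, d: False}
  {r: True, d: True}


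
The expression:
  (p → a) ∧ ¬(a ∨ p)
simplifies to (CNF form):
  ¬a ∧ ¬p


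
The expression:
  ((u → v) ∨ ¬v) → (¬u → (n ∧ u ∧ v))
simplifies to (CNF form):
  u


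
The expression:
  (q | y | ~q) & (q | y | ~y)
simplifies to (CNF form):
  True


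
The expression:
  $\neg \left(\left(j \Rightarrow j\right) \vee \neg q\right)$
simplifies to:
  $\text{False}$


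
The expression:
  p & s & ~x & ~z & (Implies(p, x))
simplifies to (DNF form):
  False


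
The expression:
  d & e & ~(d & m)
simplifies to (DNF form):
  d & e & ~m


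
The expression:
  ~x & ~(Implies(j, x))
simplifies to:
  j & ~x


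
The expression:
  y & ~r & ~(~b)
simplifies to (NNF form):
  b & y & ~r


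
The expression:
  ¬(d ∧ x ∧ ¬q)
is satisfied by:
  {q: True, x: False, d: False}
  {q: False, x: False, d: False}
  {d: True, q: True, x: False}
  {d: True, q: False, x: False}
  {x: True, q: True, d: False}
  {x: True, q: False, d: False}
  {x: True, d: True, q: True}


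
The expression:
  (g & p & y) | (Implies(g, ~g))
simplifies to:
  ~g | (p & y)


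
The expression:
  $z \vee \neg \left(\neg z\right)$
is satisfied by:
  {z: True}


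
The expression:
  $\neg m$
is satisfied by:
  {m: False}


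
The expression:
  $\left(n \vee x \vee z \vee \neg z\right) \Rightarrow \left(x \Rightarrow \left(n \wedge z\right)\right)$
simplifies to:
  $\left(n \wedge z\right) \vee \neg x$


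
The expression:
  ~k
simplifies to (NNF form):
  ~k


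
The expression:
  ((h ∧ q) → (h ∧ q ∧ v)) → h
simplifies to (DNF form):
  h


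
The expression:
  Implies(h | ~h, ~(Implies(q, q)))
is never true.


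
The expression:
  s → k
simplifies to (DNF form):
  k ∨ ¬s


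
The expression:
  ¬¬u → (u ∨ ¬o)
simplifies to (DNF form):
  True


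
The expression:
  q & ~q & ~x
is never true.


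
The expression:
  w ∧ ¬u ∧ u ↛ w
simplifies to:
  False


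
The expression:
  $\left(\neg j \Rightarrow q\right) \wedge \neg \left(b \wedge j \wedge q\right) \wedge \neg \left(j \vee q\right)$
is never true.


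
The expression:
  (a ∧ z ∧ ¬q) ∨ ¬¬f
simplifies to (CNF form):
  (a ∨ f) ∧ (f ∨ z) ∧ (f ∨ ¬q)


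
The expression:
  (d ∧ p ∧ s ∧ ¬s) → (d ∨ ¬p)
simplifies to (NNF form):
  True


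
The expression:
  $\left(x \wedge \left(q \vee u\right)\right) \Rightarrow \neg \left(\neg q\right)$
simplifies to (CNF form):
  $q \vee \neg u \vee \neg x$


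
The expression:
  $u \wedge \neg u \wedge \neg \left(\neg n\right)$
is never true.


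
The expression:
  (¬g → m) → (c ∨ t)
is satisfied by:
  {t: True, c: True, m: False, g: False}
  {t: True, c: True, g: True, m: False}
  {t: True, c: True, m: True, g: False}
  {t: True, c: True, g: True, m: True}
  {t: True, m: False, g: False, c: False}
  {t: True, g: True, m: False, c: False}
  {t: True, m: True, g: False, c: False}
  {t: True, g: True, m: True, c: False}
  {c: True, m: False, g: False, t: False}
  {g: True, c: True, m: False, t: False}
  {c: True, m: True, g: False, t: False}
  {g: True, c: True, m: True, t: False}
  {c: False, m: False, g: False, t: False}


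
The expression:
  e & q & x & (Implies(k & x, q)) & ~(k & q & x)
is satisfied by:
  {e: True, x: True, q: True, k: False}


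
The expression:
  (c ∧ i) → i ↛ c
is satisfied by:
  {c: False, i: False}
  {i: True, c: False}
  {c: True, i: False}


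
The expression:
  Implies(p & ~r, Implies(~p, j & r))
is always true.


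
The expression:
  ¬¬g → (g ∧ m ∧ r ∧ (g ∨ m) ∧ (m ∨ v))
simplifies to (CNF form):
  (m ∨ ¬g) ∧ (r ∨ ¬g)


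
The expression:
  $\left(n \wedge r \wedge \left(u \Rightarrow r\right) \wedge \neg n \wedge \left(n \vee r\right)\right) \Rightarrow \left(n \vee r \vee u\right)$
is always true.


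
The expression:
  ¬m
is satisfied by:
  {m: False}


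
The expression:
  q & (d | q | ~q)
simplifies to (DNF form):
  q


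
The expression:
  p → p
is always true.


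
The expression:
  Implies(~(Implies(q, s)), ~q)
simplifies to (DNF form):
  s | ~q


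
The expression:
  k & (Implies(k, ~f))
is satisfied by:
  {k: True, f: False}


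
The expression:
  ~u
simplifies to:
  ~u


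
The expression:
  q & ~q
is never true.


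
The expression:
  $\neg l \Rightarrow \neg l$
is always true.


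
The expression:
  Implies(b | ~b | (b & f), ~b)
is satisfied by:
  {b: False}


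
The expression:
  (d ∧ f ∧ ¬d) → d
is always true.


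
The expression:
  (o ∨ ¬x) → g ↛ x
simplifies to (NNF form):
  (g ∧ ¬x) ∨ (x ∧ ¬o)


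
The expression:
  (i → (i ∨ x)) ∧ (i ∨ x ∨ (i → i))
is always true.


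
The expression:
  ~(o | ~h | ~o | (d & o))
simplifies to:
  False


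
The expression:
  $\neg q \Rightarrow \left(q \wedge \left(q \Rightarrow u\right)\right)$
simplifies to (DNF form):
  $q$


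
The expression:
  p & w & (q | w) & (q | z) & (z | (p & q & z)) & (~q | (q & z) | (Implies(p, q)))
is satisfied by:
  {z: True, p: True, w: True}


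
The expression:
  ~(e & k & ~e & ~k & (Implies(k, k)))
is always true.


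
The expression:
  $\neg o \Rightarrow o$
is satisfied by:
  {o: True}


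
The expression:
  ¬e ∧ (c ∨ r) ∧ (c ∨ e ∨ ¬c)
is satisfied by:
  {r: True, c: True, e: False}
  {r: True, e: False, c: False}
  {c: True, e: False, r: False}


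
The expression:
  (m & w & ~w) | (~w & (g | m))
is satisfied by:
  {m: True, g: True, w: False}
  {m: True, w: False, g: False}
  {g: True, w: False, m: False}


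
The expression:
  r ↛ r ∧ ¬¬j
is never true.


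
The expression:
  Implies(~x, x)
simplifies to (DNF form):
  x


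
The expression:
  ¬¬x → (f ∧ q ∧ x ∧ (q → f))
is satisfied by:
  {f: True, q: True, x: False}
  {f: True, q: False, x: False}
  {q: True, f: False, x: False}
  {f: False, q: False, x: False}
  {x: True, f: True, q: True}


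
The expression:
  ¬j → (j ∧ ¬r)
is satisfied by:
  {j: True}


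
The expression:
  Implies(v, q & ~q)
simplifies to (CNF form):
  ~v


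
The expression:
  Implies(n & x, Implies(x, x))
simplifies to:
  True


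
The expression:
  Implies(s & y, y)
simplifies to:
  True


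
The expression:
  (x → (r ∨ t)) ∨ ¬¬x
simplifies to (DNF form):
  True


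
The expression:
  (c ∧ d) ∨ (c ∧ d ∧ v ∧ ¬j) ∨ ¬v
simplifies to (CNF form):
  (c ∨ ¬v) ∧ (d ∨ ¬v)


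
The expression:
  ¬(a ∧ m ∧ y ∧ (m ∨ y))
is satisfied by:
  {m: False, y: False, a: False}
  {a: True, m: False, y: False}
  {y: True, m: False, a: False}
  {a: True, y: True, m: False}
  {m: True, a: False, y: False}
  {a: True, m: True, y: False}
  {y: True, m: True, a: False}


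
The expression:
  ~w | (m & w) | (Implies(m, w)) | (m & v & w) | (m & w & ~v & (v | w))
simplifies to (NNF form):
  True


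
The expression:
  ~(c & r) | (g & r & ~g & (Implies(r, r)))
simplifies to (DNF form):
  ~c | ~r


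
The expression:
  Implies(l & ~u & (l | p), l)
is always true.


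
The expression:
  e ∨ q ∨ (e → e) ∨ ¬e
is always true.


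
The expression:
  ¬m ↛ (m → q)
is never true.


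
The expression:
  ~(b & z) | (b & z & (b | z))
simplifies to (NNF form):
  True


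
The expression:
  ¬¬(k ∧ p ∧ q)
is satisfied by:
  {p: True, q: True, k: True}


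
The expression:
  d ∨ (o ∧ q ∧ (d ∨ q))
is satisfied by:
  {d: True, q: True, o: True}
  {d: True, q: True, o: False}
  {d: True, o: True, q: False}
  {d: True, o: False, q: False}
  {q: True, o: True, d: False}


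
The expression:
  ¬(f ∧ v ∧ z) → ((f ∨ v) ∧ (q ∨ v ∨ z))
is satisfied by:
  {v: True, f: True, q: True, z: True}
  {v: True, f: True, q: True, z: False}
  {v: True, f: True, z: True, q: False}
  {v: True, f: True, z: False, q: False}
  {v: True, q: True, z: True, f: False}
  {v: True, q: True, z: False, f: False}
  {v: True, q: False, z: True, f: False}
  {v: True, q: False, z: False, f: False}
  {f: True, q: True, z: True, v: False}
  {f: True, q: True, z: False, v: False}
  {f: True, z: True, q: False, v: False}


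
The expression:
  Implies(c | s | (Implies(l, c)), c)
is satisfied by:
  {c: True, l: True, s: False}
  {c: True, l: False, s: False}
  {c: True, s: True, l: True}
  {c: True, s: True, l: False}
  {l: True, s: False, c: False}


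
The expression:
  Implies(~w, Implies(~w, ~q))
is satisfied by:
  {w: True, q: False}
  {q: False, w: False}
  {q: True, w: True}


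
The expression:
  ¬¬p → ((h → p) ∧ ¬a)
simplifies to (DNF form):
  ¬a ∨ ¬p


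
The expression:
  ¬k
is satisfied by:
  {k: False}


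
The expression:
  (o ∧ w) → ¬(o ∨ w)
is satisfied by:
  {w: False, o: False}
  {o: True, w: False}
  {w: True, o: False}


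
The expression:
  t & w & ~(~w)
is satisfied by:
  {t: True, w: True}


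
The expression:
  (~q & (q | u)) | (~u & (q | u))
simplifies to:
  (q & ~u) | (u & ~q)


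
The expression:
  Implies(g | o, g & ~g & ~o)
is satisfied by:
  {g: False, o: False}


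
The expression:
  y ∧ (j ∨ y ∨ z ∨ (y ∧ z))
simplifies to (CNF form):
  y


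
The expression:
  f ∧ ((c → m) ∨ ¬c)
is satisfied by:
  {m: True, f: True, c: False}
  {f: True, c: False, m: False}
  {m: True, c: True, f: True}


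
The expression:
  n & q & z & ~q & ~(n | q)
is never true.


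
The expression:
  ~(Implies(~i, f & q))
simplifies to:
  ~i & (~f | ~q)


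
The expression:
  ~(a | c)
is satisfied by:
  {a: False, c: False}


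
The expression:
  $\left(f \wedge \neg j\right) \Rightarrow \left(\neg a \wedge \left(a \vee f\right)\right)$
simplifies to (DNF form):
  $j \vee \neg a \vee \neg f$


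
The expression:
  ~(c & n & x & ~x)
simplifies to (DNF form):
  True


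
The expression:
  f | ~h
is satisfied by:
  {f: True, h: False}
  {h: False, f: False}
  {h: True, f: True}


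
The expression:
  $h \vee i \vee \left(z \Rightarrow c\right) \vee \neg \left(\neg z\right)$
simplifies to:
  $\text{True}$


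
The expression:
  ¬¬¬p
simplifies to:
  ¬p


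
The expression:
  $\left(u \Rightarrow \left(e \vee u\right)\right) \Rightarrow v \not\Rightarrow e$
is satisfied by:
  {v: True, e: False}


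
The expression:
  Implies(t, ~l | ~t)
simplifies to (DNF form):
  ~l | ~t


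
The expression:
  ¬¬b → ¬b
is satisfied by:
  {b: False}


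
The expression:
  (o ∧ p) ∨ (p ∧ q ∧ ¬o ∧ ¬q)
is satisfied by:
  {p: True, o: True}


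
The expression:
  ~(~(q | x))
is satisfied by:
  {x: True, q: True}
  {x: True, q: False}
  {q: True, x: False}


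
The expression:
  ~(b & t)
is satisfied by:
  {t: False, b: False}
  {b: True, t: False}
  {t: True, b: False}


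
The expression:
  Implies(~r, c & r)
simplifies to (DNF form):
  r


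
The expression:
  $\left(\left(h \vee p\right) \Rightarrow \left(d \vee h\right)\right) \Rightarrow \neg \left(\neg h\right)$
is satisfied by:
  {h: True, p: True, d: False}
  {h: True, p: False, d: False}
  {d: True, h: True, p: True}
  {d: True, h: True, p: False}
  {p: True, d: False, h: False}


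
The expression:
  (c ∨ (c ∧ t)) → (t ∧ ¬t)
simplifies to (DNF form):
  ¬c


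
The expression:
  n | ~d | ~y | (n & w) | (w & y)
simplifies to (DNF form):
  n | w | ~d | ~y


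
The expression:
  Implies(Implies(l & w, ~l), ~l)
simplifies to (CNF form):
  w | ~l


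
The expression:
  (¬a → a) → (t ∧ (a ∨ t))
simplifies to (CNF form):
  t ∨ ¬a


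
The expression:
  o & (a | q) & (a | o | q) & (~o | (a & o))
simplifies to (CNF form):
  a & o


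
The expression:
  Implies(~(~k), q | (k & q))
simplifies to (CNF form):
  q | ~k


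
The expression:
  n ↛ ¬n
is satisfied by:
  {n: True}


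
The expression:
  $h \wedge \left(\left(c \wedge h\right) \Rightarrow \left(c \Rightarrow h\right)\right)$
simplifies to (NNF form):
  $h$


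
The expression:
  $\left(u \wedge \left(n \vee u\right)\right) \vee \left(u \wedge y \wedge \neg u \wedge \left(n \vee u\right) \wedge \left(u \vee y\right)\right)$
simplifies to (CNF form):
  $u$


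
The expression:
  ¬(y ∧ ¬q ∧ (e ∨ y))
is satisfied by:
  {q: True, y: False}
  {y: False, q: False}
  {y: True, q: True}


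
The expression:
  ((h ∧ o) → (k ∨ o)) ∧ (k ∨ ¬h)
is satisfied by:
  {k: True, h: False}
  {h: False, k: False}
  {h: True, k: True}


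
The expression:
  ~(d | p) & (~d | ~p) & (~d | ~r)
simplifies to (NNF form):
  ~d & ~p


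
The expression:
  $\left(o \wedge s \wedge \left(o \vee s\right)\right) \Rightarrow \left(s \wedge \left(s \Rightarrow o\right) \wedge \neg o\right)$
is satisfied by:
  {s: False, o: False}
  {o: True, s: False}
  {s: True, o: False}


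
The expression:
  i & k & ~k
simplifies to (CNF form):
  False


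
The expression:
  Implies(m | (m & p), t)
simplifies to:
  t | ~m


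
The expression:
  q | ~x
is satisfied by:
  {q: True, x: False}
  {x: False, q: False}
  {x: True, q: True}


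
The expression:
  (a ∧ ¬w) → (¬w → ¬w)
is always true.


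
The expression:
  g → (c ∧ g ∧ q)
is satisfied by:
  {q: True, c: True, g: False}
  {q: True, c: False, g: False}
  {c: True, q: False, g: False}
  {q: False, c: False, g: False}
  {q: True, g: True, c: True}


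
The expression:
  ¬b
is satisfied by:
  {b: False}


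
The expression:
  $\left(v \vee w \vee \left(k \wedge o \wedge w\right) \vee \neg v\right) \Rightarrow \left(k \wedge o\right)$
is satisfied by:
  {o: True, k: True}


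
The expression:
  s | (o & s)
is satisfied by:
  {s: True}


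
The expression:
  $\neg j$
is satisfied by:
  {j: False}


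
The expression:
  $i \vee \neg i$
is always true.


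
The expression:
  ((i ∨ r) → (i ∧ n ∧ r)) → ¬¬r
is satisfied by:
  {i: True, r: True}
  {i: True, r: False}
  {r: True, i: False}


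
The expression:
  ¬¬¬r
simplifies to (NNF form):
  ¬r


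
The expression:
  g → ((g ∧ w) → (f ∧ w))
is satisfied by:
  {f: True, w: False, g: False}
  {w: False, g: False, f: False}
  {g: True, f: True, w: False}
  {g: True, w: False, f: False}
  {f: True, w: True, g: False}
  {w: True, f: False, g: False}
  {g: True, w: True, f: True}


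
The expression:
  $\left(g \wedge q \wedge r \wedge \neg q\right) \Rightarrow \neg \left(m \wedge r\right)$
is always true.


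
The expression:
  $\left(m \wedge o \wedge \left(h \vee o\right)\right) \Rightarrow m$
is always true.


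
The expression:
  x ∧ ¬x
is never true.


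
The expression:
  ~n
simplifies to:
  ~n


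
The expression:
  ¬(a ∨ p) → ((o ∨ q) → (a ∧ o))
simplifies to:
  a ∨ p ∨ (¬o ∧ ¬q)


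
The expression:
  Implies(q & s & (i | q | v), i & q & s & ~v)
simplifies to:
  ~q | ~s | (i & ~v)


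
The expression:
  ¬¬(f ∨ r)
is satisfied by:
  {r: True, f: True}
  {r: True, f: False}
  {f: True, r: False}


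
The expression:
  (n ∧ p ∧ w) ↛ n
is never true.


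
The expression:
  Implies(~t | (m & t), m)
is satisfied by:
  {t: True, m: True}
  {t: True, m: False}
  {m: True, t: False}


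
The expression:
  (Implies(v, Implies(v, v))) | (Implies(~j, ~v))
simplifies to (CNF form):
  True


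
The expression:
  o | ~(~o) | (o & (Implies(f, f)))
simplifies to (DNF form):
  o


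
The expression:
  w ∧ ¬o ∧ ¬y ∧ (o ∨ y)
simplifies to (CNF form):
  False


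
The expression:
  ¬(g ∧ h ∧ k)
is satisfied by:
  {h: False, k: False, g: False}
  {g: True, h: False, k: False}
  {k: True, h: False, g: False}
  {g: True, k: True, h: False}
  {h: True, g: False, k: False}
  {g: True, h: True, k: False}
  {k: True, h: True, g: False}


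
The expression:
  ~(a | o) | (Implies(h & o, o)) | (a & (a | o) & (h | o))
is always true.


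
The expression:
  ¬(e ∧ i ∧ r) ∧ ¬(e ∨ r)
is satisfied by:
  {e: False, r: False}


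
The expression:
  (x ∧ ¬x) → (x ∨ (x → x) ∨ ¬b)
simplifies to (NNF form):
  True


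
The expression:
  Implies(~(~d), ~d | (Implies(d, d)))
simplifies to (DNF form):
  True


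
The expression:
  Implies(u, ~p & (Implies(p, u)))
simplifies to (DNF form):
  ~p | ~u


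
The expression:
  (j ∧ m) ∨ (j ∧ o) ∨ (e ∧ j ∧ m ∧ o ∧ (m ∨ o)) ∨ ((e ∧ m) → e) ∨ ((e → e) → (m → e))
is always true.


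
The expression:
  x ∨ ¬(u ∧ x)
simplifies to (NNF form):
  True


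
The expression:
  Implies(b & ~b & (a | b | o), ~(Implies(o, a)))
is always true.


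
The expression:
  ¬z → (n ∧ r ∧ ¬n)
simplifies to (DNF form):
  z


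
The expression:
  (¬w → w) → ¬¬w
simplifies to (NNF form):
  True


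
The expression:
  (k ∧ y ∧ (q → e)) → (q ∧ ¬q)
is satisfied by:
  {q: True, e: False, k: False, y: False}
  {q: False, e: False, k: False, y: False}
  {q: True, e: True, k: False, y: False}
  {e: True, q: False, k: False, y: False}
  {y: True, q: True, e: False, k: False}
  {y: True, q: False, e: False, k: False}
  {y: True, q: True, e: True, k: False}
  {y: True, e: True, q: False, k: False}
  {k: True, q: True, y: False, e: False}
  {k: True, y: False, e: False, q: False}
  {q: True, k: True, e: True, y: False}
  {k: True, e: True, y: False, q: False}
  {q: True, k: True, y: True, e: False}


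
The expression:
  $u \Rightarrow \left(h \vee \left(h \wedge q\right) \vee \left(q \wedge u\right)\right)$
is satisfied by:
  {q: True, h: True, u: False}
  {q: True, u: False, h: False}
  {h: True, u: False, q: False}
  {h: False, u: False, q: False}
  {q: True, h: True, u: True}
  {q: True, u: True, h: False}
  {h: True, u: True, q: False}


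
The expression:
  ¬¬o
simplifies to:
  o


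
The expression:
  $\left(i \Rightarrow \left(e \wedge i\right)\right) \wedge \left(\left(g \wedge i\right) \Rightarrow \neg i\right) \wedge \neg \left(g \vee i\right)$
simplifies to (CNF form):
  $\neg g \wedge \neg i$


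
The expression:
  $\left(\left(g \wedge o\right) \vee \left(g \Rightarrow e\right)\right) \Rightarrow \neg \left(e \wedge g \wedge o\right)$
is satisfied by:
  {g: False, e: False, o: False}
  {o: True, g: False, e: False}
  {e: True, g: False, o: False}
  {o: True, e: True, g: False}
  {g: True, o: False, e: False}
  {o: True, g: True, e: False}
  {e: True, g: True, o: False}


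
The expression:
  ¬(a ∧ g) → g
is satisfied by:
  {g: True}


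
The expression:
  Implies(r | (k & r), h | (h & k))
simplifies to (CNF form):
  h | ~r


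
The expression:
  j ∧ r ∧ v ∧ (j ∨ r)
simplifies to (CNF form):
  j ∧ r ∧ v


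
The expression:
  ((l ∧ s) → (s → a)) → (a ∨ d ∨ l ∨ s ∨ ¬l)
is always true.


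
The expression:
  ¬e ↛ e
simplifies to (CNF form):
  True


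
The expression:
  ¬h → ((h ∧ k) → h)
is always true.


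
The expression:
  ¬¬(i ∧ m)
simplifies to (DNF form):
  i ∧ m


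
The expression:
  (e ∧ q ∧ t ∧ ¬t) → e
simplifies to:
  True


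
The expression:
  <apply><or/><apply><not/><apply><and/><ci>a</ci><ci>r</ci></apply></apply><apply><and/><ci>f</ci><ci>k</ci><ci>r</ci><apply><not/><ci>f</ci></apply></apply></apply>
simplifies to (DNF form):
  <apply><or/><apply><not/><ci>a</ci></apply><apply><not/><ci>r</ci></apply></apply>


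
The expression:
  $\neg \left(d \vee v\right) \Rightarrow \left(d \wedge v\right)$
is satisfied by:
  {d: True, v: True}
  {d: True, v: False}
  {v: True, d: False}


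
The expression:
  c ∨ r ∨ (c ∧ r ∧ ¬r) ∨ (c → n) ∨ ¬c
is always true.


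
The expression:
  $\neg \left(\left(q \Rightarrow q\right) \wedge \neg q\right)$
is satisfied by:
  {q: True}


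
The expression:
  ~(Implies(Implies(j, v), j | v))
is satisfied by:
  {v: False, j: False}


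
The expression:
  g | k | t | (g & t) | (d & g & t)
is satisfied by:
  {k: True, t: True, g: True}
  {k: True, t: True, g: False}
  {k: True, g: True, t: False}
  {k: True, g: False, t: False}
  {t: True, g: True, k: False}
  {t: True, g: False, k: False}
  {g: True, t: False, k: False}


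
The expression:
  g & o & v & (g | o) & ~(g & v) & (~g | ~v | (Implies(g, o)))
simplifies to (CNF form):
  False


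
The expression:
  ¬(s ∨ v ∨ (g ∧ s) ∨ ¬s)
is never true.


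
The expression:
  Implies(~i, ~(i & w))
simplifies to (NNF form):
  True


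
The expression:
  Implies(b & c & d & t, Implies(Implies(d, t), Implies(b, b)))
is always true.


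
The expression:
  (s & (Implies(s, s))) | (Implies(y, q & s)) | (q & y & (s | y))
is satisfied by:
  {q: True, s: True, y: False}
  {q: True, s: False, y: False}
  {s: True, q: False, y: False}
  {q: False, s: False, y: False}
  {y: True, q: True, s: True}
  {y: True, q: True, s: False}
  {y: True, s: True, q: False}


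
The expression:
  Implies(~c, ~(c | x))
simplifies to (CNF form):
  c | ~x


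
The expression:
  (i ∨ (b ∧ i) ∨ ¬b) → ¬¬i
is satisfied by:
  {i: True, b: True}
  {i: True, b: False}
  {b: True, i: False}


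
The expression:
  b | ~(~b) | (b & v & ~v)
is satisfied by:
  {b: True}


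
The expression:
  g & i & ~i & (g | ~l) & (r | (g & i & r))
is never true.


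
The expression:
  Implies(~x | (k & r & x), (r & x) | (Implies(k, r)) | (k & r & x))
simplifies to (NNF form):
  r | x | ~k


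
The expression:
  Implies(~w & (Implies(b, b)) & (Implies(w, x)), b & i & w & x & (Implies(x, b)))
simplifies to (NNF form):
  w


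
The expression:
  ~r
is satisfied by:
  {r: False}


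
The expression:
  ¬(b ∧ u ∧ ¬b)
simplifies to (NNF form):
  True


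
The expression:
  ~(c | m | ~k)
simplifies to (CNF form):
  k & ~c & ~m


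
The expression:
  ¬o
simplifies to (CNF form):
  ¬o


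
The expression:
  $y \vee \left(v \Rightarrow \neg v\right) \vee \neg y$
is always true.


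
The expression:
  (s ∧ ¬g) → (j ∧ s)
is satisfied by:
  {j: True, g: True, s: False}
  {j: True, s: False, g: False}
  {g: True, s: False, j: False}
  {g: False, s: False, j: False}
  {j: True, g: True, s: True}
  {j: True, s: True, g: False}
  {g: True, s: True, j: False}


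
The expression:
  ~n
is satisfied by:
  {n: False}


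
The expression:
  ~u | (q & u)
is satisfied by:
  {q: True, u: False}
  {u: False, q: False}
  {u: True, q: True}


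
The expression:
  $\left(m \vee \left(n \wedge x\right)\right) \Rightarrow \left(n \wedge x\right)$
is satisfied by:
  {x: True, n: True, m: False}
  {x: True, n: False, m: False}
  {n: True, x: False, m: False}
  {x: False, n: False, m: False}
  {x: True, m: True, n: True}


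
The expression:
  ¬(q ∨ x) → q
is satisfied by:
  {x: True, q: True}
  {x: True, q: False}
  {q: True, x: False}


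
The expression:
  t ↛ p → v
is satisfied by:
  {v: True, p: True, t: False}
  {v: True, p: False, t: False}
  {p: True, v: False, t: False}
  {v: False, p: False, t: False}
  {v: True, t: True, p: True}
  {v: True, t: True, p: False}
  {t: True, p: True, v: False}


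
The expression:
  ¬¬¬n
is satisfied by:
  {n: False}


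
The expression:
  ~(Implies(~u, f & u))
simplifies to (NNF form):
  ~u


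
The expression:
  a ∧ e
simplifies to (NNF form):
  a ∧ e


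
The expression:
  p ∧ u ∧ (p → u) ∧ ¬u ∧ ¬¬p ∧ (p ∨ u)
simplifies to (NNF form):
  False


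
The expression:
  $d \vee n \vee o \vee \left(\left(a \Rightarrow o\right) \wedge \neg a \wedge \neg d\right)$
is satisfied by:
  {n: True, d: True, o: True, a: False}
  {n: True, d: True, o: False, a: False}
  {n: True, o: True, d: False, a: False}
  {n: True, o: False, d: False, a: False}
  {d: True, o: True, n: False, a: False}
  {d: True, o: False, n: False, a: False}
  {o: True, n: False, d: False, a: False}
  {o: False, n: False, d: False, a: False}
  {a: True, n: True, d: True, o: True}
  {a: True, n: True, d: True, o: False}
  {a: True, n: True, o: True, d: False}
  {a: True, n: True, o: False, d: False}
  {a: True, d: True, o: True, n: False}
  {a: True, d: True, o: False, n: False}
  {a: True, o: True, d: False, n: False}


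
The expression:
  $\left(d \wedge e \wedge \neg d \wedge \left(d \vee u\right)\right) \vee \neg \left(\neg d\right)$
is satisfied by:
  {d: True}


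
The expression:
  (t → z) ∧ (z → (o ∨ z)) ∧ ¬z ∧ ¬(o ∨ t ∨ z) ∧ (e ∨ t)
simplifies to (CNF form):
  e ∧ ¬o ∧ ¬t ∧ ¬z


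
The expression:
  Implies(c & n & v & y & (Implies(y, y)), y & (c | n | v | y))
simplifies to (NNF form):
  True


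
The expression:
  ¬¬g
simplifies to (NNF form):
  g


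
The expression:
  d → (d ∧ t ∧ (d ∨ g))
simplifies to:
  t ∨ ¬d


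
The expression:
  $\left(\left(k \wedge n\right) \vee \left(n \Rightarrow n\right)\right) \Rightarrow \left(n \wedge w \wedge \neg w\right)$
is never true.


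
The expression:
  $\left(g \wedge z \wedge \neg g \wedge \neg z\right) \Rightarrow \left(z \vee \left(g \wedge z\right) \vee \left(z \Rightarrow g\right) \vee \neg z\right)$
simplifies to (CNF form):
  $\text{True}$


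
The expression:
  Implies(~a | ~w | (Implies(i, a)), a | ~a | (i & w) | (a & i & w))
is always true.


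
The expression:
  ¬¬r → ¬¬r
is always true.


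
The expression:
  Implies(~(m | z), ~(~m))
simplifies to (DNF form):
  m | z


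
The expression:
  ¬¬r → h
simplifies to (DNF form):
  h ∨ ¬r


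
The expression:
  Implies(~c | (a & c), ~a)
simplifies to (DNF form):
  ~a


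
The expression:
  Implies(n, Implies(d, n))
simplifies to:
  True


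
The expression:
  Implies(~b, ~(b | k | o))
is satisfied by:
  {b: True, o: False, k: False}
  {b: True, k: True, o: False}
  {b: True, o: True, k: False}
  {b: True, k: True, o: True}
  {k: False, o: False, b: False}


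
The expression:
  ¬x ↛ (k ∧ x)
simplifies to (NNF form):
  ¬x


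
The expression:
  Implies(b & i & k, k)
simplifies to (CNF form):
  True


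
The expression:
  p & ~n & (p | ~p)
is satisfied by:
  {p: True, n: False}


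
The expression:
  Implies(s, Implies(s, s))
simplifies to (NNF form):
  True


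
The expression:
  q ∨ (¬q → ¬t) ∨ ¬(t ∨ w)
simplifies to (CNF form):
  q ∨ ¬t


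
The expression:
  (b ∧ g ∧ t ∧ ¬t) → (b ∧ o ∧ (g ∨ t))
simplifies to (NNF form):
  True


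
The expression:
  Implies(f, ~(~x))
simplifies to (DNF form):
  x | ~f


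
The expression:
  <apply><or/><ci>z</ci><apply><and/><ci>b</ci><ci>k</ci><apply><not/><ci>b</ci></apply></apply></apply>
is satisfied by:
  {z: True}


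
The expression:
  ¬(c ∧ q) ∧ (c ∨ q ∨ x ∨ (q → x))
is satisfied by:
  {c: False, q: False}
  {q: True, c: False}
  {c: True, q: False}


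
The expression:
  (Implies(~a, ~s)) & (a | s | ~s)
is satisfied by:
  {a: True, s: False}
  {s: False, a: False}
  {s: True, a: True}


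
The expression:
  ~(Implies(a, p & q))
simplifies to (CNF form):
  a & (~p | ~q)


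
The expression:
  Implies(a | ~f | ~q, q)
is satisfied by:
  {q: True}


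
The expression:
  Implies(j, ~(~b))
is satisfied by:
  {b: True, j: False}
  {j: False, b: False}
  {j: True, b: True}


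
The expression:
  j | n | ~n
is always true.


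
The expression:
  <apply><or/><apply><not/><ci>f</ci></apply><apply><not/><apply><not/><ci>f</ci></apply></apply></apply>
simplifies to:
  <true/>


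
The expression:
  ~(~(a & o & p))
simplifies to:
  a & o & p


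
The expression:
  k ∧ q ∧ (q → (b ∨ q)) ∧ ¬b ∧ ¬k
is never true.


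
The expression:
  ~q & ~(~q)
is never true.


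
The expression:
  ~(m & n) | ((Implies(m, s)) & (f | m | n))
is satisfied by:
  {s: True, m: False, n: False}
  {m: False, n: False, s: False}
  {s: True, n: True, m: False}
  {n: True, m: False, s: False}
  {s: True, m: True, n: False}
  {m: True, s: False, n: False}
  {s: True, n: True, m: True}


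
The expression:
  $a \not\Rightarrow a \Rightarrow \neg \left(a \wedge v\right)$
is always true.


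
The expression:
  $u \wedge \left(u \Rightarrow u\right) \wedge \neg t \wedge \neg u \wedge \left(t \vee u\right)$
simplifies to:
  $\text{False}$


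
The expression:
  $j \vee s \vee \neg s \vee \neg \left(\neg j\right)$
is always true.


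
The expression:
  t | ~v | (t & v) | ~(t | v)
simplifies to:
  t | ~v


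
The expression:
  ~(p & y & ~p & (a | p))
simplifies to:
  True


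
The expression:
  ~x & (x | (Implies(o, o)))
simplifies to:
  ~x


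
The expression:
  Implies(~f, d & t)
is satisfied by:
  {d: True, f: True, t: True}
  {d: True, f: True, t: False}
  {f: True, t: True, d: False}
  {f: True, t: False, d: False}
  {d: True, t: True, f: False}


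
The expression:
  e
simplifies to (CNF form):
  e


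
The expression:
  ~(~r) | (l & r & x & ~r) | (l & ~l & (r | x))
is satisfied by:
  {r: True}


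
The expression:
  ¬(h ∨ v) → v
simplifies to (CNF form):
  h ∨ v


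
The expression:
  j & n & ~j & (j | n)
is never true.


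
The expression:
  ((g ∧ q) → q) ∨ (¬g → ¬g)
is always true.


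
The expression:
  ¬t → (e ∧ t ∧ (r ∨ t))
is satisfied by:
  {t: True}


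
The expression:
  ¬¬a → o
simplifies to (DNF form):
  o ∨ ¬a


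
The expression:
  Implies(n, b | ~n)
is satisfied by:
  {b: True, n: False}
  {n: False, b: False}
  {n: True, b: True}


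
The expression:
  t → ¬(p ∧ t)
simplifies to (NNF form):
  ¬p ∨ ¬t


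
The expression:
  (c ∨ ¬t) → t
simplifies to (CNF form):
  t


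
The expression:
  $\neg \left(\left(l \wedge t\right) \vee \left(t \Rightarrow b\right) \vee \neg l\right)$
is never true.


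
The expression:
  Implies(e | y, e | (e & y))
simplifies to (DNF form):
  e | ~y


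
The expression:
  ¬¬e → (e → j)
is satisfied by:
  {j: True, e: False}
  {e: False, j: False}
  {e: True, j: True}


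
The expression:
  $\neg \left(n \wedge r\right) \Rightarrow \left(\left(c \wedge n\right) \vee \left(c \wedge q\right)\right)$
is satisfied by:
  {r: True, n: True, c: True, q: True}
  {r: True, n: True, c: True, q: False}
  {n: True, c: True, q: True, r: False}
  {n: True, c: True, q: False, r: False}
  {r: True, n: True, q: True, c: False}
  {r: True, n: True, q: False, c: False}
  {r: True, c: True, q: True, n: False}
  {c: True, q: True, r: False, n: False}


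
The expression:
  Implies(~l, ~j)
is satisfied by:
  {l: True, j: False}
  {j: False, l: False}
  {j: True, l: True}


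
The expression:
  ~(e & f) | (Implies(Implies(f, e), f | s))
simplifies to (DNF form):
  True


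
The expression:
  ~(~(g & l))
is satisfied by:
  {g: True, l: True}


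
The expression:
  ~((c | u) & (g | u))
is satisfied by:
  {u: False, g: False, c: False}
  {c: True, u: False, g: False}
  {g: True, u: False, c: False}


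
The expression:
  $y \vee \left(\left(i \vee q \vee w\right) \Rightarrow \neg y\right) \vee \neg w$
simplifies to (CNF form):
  $\text{True}$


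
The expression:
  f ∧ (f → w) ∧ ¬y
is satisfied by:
  {w: True, f: True, y: False}


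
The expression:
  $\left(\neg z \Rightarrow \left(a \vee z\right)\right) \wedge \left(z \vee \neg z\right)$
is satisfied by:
  {a: True, z: True}
  {a: True, z: False}
  {z: True, a: False}


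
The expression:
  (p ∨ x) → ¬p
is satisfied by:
  {p: False}


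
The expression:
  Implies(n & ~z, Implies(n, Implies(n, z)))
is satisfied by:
  {z: True, n: False}
  {n: False, z: False}
  {n: True, z: True}
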